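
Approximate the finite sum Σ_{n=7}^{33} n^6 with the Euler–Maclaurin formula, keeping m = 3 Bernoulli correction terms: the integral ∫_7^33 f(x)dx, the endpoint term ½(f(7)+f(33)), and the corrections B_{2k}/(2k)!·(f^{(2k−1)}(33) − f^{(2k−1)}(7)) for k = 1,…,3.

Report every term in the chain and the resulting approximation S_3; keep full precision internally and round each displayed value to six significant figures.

S_3 ≈ 6.75358e+09

∫_7^33 x^6 dx evaluates to 6.08823e+09.
Endpoint term: (f(7) + f(33))/2 = (117649 + 1.29147e+09)/2 = 6.45793e+08.
Integral + boundary = 6.73402e+09.
k=1: B_{2}/(2)! × [f^{(1)}(33) − f^{(1)}(7)] = 1/12 × (2.34812e+08 − 100842) = 1.95593e+07.
Running total after k=1: 6.75358e+09.
k=2: B_{4}/(4)! × [f^{(3)}(33) − f^{(3)}(7)] = −1/720 × (4.31244e+06 − 41160.0) = -5932.33.
Running total after k=2: 6.75358e+09.
k=3: B_{6}/(6)! × [f^{(5)}(33) − f^{(5)}(7)] = 1/30240 × (23760.0 − 5040.00) = 0.619048.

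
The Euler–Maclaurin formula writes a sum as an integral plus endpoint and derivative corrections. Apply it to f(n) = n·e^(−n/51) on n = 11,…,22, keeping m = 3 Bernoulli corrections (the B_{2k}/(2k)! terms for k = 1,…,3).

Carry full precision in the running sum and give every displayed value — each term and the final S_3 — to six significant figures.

Integral: ∫_11^22 x·e^(−x/51) dx = 130.011.
½[f(11) + f(22)] = ½[8.86587 + 14.2916] = 11.5787.
Running total after boundary: 141.590.
k=1: B_{2}/(2)! × [f^{(1)}(22) − f^{(1)}(11)] = 1/12 × (0.369390 − 0.632148) = -0.0218965.
Partial sum through k=1: 141.568.
k=2: B_{4}/(4)! × [f^{(3)}(22) − f^{(3)}(11)] = −1/720 × (0.000641532 − 0.000862793) = 3.07307e-07.
Partial sum through k=2: 141.568.
k=3: B_{6}/(6)! × [f^{(5)}(22) − f^{(5)}(11)] = 1/30240 × (4.38695e-07 − 5.69990e-07) = -4.34179e-12.

S_3 ≈ 141.568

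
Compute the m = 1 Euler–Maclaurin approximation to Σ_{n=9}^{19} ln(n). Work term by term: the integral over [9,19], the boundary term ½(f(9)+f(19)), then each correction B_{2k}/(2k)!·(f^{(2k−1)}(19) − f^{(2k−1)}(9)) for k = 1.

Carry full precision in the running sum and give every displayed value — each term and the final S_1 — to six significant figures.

∫_9^19 ln(x) dx evaluates to 26.1693.
Boundary: ½(f(9) + f(19)) = ½(2.19722 + 2.94444) = 2.57083.
So far: 28.7402.
k=1: B_{2}/(2)! × [f^{(1)}(19) − f^{(1)}(9)] = 1/12 × (0.0526316 − 0.111111) = -0.00487329.

S_1 ≈ 28.7353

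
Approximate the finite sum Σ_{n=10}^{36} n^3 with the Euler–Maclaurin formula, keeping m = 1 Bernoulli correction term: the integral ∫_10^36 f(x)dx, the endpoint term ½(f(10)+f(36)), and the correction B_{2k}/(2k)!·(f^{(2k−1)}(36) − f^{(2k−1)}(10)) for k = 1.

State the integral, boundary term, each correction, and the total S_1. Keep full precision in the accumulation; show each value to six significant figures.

S_1 ≈ 441531

∫_10^36 x^3 dx evaluates to 417404.
Endpoint term: (f(10) + f(36))/2 = (1000.00 + 46656.0)/2 = 23828.0.
Running total after boundary: 441232.
Order-1 term: 1/12 · (3888.00 − 300.000) = 299.000.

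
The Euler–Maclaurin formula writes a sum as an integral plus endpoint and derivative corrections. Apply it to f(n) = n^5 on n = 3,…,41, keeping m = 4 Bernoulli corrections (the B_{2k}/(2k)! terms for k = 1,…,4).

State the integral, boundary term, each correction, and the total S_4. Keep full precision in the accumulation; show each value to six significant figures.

S_4 ≈ 8.50789e+08

∫_3^41 x^5 dx evaluates to 7.91684e+08.
½[f(3) + f(41)] = ½[243.000 + 1.15856e+08] = 5.79282e+07.
So far: 8.49612e+08.
Correction k=1: B_{2}/2! · (f^{(1)}(41) − f^{(1)}(3)) = 1/12 · (1.41288e+07 − 405.000) = 1.17737e+06.
Partial sum through k=1: 8.50790e+08.
Correction k=2: B_{4}/4! · (f^{(3)}(41) − f^{(3)}(3)) = −1/720 · (100860 − 540.000) = -139.333.
Partial sum through k=2: 8.50789e+08.
Correction k=3: B_{6}/6! · (f^{(5)}(41) − f^{(5)}(3)) = 1/30240 · (120.000 − 120.000) = 0.00000.
Partial sum through k=3: 8.50789e+08.
Correction k=4: B_{8}/8! · (f^{(7)}(41) − f^{(7)}(3)) = −1/1209600 · (0.00000 − 0.00000) = 0.00000.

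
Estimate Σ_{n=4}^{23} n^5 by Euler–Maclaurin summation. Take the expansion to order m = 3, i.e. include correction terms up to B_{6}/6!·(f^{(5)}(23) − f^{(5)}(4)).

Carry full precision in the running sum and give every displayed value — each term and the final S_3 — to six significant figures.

S_3 ≈ 2.80071e+07

∫_4^23 x^5 dx evaluates to 2.46720e+07.
½[f(4) + f(23)] = ½[1024.00 + 6.43634e+06] = 3.21868e+06.
So far: 2.78906e+07.
k=1: B_{2}/(2)! × [f^{(1)}(23) − f^{(1)}(4)] = 1/12 × (1.39920e+06 − 1280.00) = 116494.
After k=1: 2.80071e+07.
k=2: B_{4}/(4)! × [f^{(3)}(23) − f^{(3)}(4)] = −1/720 × (31740.0 − 960.000) = -42.7500.
After k=2: 2.80071e+07.
k=3: B_{6}/(6)! × [f^{(5)}(23) − f^{(5)}(4)] = 1/30240 × (120.000 − 120.000) = 0.00000.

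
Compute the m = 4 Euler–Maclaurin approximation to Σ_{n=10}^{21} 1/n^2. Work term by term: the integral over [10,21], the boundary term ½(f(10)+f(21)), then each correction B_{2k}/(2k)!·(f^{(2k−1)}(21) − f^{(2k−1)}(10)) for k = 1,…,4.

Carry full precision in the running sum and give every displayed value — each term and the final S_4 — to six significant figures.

S_4 ≈ 0.0586631

The integral term ∫_10^21 1/x^2 dx = 0.0523810.
Boundary: ½(f(10) + f(21)) = ½(0.0100000 + 0.00226757) = 0.00613379.
So far: 0.0585147.
Correction k=1: B_{2}/2! · (f^{(1)}(21) − f^{(1)}(10)) = 1/12 · (-0.000215959 − (-0.00200000)) = 0.000148670.
After k=1: 0.0586634.
Correction k=2: B_{4}/4! · (f^{(3)}(21) − f^{(3)}(10)) = −1/720 · (-5.87645e-06 − (-0.000240000)) = -3.25172e-07.
After k=2: 0.0586631.
Correction k=3: B_{6}/6! · (f^{(5)}(21) − f^{(5)}(10)) = 1/30240 · (-3.99758e-07 − (-7.20000e-05)) = 2.36773e-09.
After k=3: 0.0586631.
Correction k=4: B_{8}/8! · (f^{(7)}(21) − f^{(7)}(10)) = −1/1209600 · (-5.07630e-08 − (-4.03200e-05)) = -3.32914e-11.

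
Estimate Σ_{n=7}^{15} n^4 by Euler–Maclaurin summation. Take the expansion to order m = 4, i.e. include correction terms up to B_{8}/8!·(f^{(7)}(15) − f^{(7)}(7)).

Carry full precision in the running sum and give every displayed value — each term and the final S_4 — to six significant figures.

Integral: ∫_7^15 x^4 dx = 148514.
Endpoint term: (f(7) + f(15))/2 = (2401.00 + 50625.0)/2 = 26513.0.
Running total after boundary: 175027.
Order-1 term: 1/12 · (13500.0 − 1372.00) = 1010.67.
After k=1: 176037.
Order-2 term: −1/720 · (360.000 − 168.000) = -0.266667.
After k=2: 176037.
Order-3 term: 1/30240 · (0.00000 − 0.00000) = 0.00000.
After k=3: 176037.
Order-4 term: −1/1209600 · (0.00000 − 0.00000) = 0.00000.

S_4 ≈ 176037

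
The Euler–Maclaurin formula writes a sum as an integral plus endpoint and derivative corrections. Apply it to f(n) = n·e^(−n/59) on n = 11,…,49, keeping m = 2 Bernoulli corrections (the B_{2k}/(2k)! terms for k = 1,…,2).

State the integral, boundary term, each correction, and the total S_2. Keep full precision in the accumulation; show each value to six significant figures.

∫_11^49 x·e^(−x/59) dx evaluates to 650.426.
Endpoint term: (f(11) + f(49))/2 = (9.12899 + 21.3556)/2 = 15.2423.
So far: 665.668.
Order-1 term: 1/12 · (0.0738691 − 0.675179) = -0.0501092.
Running total after k=1: 665.618.
Order-2 term: −1/720 · (0.000271624 − 0.000670783) = 5.54387e-07.

S_2 ≈ 665.618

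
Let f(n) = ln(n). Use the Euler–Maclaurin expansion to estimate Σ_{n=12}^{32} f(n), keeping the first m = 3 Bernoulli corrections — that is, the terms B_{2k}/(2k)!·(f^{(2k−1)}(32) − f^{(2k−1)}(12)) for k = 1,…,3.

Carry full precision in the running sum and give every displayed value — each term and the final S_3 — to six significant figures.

S_3 ≈ 64.0557

The integral term ∫_12^32 ln(x) dx = 61.0847.
Endpoint term: (f(12) + f(32))/2 = (2.48491 + 3.46574)/2 = 2.97532.
Integral + boundary = 64.0600.
k=1: B_{2}/(2)! × [f^{(1)}(32) − f^{(1)}(12)] = 1/12 × (0.0312500 − 0.0833333) = -0.00434028.
Running total after k=1: 64.0557.
k=2: B_{4}/(4)! × [f^{(3)}(32) − f^{(3)}(12)] = −1/720 × (6.10352e-05 − 0.00115741) = 1.52274e-06.
Running total after k=2: 64.0557.
k=3: B_{6}/(6)! × [f^{(5)}(32) − f^{(5)}(12)] = 1/30240 × (7.15256e-07 − 9.64506e-05) = -3.16585e-09.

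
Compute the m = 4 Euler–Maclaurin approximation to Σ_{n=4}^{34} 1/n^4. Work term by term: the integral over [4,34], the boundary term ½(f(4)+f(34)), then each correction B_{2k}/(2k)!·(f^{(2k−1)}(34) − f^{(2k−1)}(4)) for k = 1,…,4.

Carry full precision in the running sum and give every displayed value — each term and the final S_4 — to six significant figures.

S_4 ≈ 0.00746942

The integral term ∫_4^34 1/x^4 dx = 0.00519985.
Endpoint term: (f(4) + f(34))/2 = (0.00390625 + 7.48315e-07)/2 = 0.00195350.
Integral + boundary = 0.00715335.
Order-1 term: 1/12 · (-8.80370e-08 − (-0.00390625)) = 0.000325513.
After k=1: 0.00747887.
Order-2 term: −1/720 · (-2.28470e-09 − (-0.00732422)) = -1.01725e-05.
After k=2: 0.00746869.
Order-3 term: 1/30240 · (-1.10677e-10 − (-0.0256348)) = 8.47710e-07.
After k=3: 0.00746954.
Order-4 term: −1/1209600 · (-8.61675e-12 − (-0.144196)) = -1.19209e-07.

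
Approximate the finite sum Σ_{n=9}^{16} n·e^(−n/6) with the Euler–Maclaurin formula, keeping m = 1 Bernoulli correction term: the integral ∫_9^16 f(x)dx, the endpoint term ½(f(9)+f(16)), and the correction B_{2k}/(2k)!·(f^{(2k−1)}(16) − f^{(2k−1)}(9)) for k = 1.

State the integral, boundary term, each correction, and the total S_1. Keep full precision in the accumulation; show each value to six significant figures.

S_1 ≈ 12.4695

The integral term ∫_9^16 x·e^(−x/6) dx = 10.9099.
Boundary: ½(f(9) + f(16)) = ½(2.00817 + 1.11174) = 1.55995.
So far: 12.4699.
Order-1 term: 1/12 · (-0.115806 − (-0.111565)) = -0.000353389.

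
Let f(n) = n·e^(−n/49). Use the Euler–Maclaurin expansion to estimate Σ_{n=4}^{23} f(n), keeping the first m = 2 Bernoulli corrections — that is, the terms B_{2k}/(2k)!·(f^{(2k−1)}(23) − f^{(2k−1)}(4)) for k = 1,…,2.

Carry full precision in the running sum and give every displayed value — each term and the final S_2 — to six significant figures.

S_2 ≈ 196.056

Integral: ∫_4^23 x·e^(−x/49) dx = 187.064.
Boundary: ½(f(4) + f(23)) = ½(3.68644 + 14.3839) = 9.03515.
Integral + boundary = 196.099.
Order-1 term: 1/12 · (0.331837 − 0.846377) = -0.0428783.
Running total after k=1: 196.056.
Order-2 term: −1/720 · (0.000659145 − 0.00112020) = 6.40353e-07.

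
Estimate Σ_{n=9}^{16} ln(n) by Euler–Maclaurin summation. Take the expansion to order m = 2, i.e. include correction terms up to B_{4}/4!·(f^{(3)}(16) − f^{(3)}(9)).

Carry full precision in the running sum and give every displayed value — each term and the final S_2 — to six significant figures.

S_2 ≈ 20.0673

The integral term ∫_9^16 ln(x) dx = 17.5864.
Endpoint term: (f(9) + f(16))/2 = (2.19722 + 2.77259)/2 = 2.48491.
Integral + boundary = 20.0713.
Order-1 term: 1/12 · (0.0625000 − 0.111111) = -0.00405093.
After k=1: 20.0673.
Order-2 term: −1/720 · (0.000488281 − 0.00274348) = 3.13223e-06.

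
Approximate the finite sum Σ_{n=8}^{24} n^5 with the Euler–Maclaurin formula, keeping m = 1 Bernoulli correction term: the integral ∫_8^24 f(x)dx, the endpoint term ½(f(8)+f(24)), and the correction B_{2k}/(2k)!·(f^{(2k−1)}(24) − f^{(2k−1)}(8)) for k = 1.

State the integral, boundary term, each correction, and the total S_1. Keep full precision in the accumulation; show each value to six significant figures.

S_1 ≈ 3.59410e+07

The integral term ∫_8^24 x^5 dx = 3.18068e+07.
Boundary: ½(f(8) + f(24)) = ½(32768.0 + 7.96262e+06) = 3.99770e+06.
Running total after boundary: 3.58045e+07.
k=1: B_{2}/(2)! × [f^{(1)}(24) − f^{(1)}(8)] = 1/12 × (1.65888e+06 − 20480.0) = 136533.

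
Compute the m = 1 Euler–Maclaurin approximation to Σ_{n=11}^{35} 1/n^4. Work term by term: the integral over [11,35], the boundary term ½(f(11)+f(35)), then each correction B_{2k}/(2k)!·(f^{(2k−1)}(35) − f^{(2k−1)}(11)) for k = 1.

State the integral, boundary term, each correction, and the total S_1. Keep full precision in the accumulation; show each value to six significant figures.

S_1 ≈ 0.000279211

The integral term ∫_11^35 1/x^4 dx = 0.000242664.
Endpoint term: (f(11) + f(35))/2 = (6.83013e-05 + 6.66389e-07)/2 = 3.44839e-05.
So far: 0.000277148.
Order-1 term: 1/12 · (-7.61587e-08 − (-2.48369e-05)) = 2.06339e-06.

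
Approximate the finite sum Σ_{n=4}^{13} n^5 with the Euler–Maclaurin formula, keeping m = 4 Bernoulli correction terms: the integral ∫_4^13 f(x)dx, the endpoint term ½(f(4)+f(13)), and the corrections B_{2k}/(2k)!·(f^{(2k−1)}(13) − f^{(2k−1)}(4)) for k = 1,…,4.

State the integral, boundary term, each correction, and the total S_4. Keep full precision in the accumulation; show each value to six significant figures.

S_4 ≈ 1.00172e+06

∫_4^13 x^5 dx evaluates to 803786.
Endpoint term: (f(4) + f(13))/2 = (1024.00 + 371293)/2 = 186158.
Integral + boundary = 989944.
k=1: B_{2}/(2)! × [f^{(1)}(13) − f^{(1)}(4)] = 1/12 × (142805 − 1280.00) = 11793.8.
After k=1: 1.00174e+06.
k=2: B_{4}/(4)! × [f^{(3)}(13) − f^{(3)}(4)] = −1/720 × (10140.0 − 960.000) = -12.7500.
After k=2: 1.00172e+06.
k=3: B_{6}/(6)! × [f^{(5)}(13) − f^{(5)}(4)] = 1/30240 × (120.000 − 120.000) = 0.00000.
After k=3: 1.00172e+06.
k=4: B_{8}/(8)! × [f^{(7)}(13) − f^{(7)}(4)] = −1/1209600 × (0.00000 − 0.00000) = 0.00000.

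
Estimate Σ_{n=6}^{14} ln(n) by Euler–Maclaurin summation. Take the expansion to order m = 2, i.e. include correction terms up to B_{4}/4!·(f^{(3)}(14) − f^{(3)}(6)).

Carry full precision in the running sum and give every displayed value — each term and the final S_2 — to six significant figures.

The integral term ∫_6^14 ln(x) dx = 18.1962.
½[f(6) + f(14)] = ½[1.79176 + 2.63906] = 2.21541.
So far: 20.4117.
k=1: B_{2}/(2)! × [f^{(1)}(14) − f^{(1)}(6)] = 1/12 × (0.0714286 − 0.166667) = -0.00793651.
Running total after k=1: 20.4037.
k=2: B_{4}/(4)! × [f^{(3)}(14) − f^{(3)}(6)] = −1/720 × (0.000728863 − 0.00925926) = 1.18478e-05.

S_2 ≈ 20.4037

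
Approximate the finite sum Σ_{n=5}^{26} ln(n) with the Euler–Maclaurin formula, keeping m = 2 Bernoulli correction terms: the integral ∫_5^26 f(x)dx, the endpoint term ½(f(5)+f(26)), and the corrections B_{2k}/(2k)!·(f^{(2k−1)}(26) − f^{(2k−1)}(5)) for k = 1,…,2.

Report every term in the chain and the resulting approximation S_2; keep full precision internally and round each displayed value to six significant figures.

S_2 ≈ 58.0836

Integral: ∫_5^26 ln(x) dx = 55.6633.
Endpoint term: (f(5) + f(26))/2 = (1.60944 + 3.25810)/2 = 2.43377.
So far: 58.0971.
k=1: B_{2}/(2)! × [f^{(1)}(26) − f^{(1)}(5)] = 1/12 × (0.0384615 − 0.200000) = -0.0134615.
Running total after k=1: 58.0836.
k=2: B_{4}/(4)! × [f^{(3)}(26) − f^{(3)}(5)] = −1/720 × (0.000113792 − 0.0160000) = 2.20642e-05.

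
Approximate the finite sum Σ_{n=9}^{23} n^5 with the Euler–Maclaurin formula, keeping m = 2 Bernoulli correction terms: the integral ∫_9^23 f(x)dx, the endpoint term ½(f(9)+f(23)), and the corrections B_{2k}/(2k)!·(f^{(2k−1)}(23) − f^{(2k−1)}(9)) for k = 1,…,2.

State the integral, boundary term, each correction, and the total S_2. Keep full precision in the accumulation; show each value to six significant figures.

The integral term ∫_9^23 x^5 dx = 2.45841e+07.
Endpoint term: (f(9) + f(23))/2 = (59049.0 + 6.43634e+06)/2 = 3.24770e+06.
Running total after boundary: 2.78318e+07.
Correction k=1: B_{2}/2! · (f^{(1)}(23) − f^{(1)}(9)) = 1/12 · (1.39920e+06 − 32805.0) = 113867.
After k=1: 2.79456e+07.
Correction k=2: B_{4}/4! · (f^{(3)}(23) − f^{(3)}(9)) = −1/720 · (31740.0 − 4860.00) = -37.3333.

S_2 ≈ 2.79456e+07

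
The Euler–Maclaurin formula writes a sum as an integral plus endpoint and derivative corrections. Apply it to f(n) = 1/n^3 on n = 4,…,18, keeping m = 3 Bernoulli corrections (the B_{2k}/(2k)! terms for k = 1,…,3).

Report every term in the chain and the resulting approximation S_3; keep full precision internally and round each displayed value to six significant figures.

The integral term ∫_4^18 1/x^3 dx = 0.0297068.
Boundary: ½(f(4) + f(18)) = ½(0.0156250 + 0.000171468) = 0.00789823.
So far: 0.0376050.
k=1: B_{2}/(2)! × [f^{(1)}(18) − f^{(1)}(4)] = 1/12 × (-2.85780e-05 − (-0.0117188)) = 0.000974181.
Running total after k=1: 0.0385792.
k=2: B_{4}/(4)! × [f^{(3)}(18) − f^{(3)}(4)] = −1/720 × (-1.76407e-06 − (-0.0146484)) = -2.03426e-05.
Running total after k=2: 0.0385589.
k=3: B_{6}/(6)! × [f^{(5)}(18) − f^{(5)}(4)] = 1/30240 × (-2.28676e-07 − (-0.0384521)) = 1.27156e-06.

S_3 ≈ 0.0385601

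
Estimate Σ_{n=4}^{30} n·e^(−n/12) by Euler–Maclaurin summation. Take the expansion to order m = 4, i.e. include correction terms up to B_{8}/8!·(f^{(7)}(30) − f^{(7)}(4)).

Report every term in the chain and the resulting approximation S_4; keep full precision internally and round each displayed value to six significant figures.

The integral term ∫_4^30 x·e^(−x/12) dx = 96.2032.
Endpoint term: (f(4) + f(30))/2 = (2.86613 + 2.46255)/2 = 2.66434.
So far: 98.8675.
Order-1 term: 1/12 · (-0.123127 − 0.477688) = -0.0500679.
After k=1: 98.8174.
Order-2 term: −1/720 · (0.000285017 − 0.0132691) = 1.80334e-05.
After k=2: 98.8175.
Order-3 term: 1/30240 · (9.89644e-06 − 0.000161256) = -5.00529e-09.
After k=3: 98.8175.
Order-4 term: −1/1209600 · (1.23705e-07 − 1.59977e-06) = 1.22029e-12.

S_4 ≈ 98.8175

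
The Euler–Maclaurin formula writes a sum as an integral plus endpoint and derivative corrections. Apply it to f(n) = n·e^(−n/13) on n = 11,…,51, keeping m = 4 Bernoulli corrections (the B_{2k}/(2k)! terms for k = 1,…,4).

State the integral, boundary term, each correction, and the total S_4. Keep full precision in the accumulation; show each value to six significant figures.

S_4 ≈ 120.264

The integral term ∫_11^51 x·e^(−x/13) dx = 117.410.
Boundary: ½(f(11) + f(51)) = ½(4.71968 + 1.00879) = 2.86423.
So far: 120.275.
k=1: B_{2}/(2)! × [f^{(1)}(51) − f^{(1)}(11)] = 1/12 × (-0.0578189 − 0.0660095) = -0.0103190.
After k=1: 120.264.
k=2: B_{4}/(4)! × [f^{(3)}(51) − f^{(3)}(11)] = −1/720 × (-0.000108039 − 0.00546825) = 7.74484e-06.
After k=2: 120.264.
k=3: B_{6}/(6)! × [f^{(5)}(51) − f^{(5)}(11)] = 1/30240 × (7.45831e-07 − 6.24018e-05) = -2.03889e-09.
After k=3: 120.264.
k=4: B_{8}/(8)! × [f^{(7)}(51) − f^{(7)}(11)] = −1/1209600 × (1.26092e-08 − 5.47024e-07) = 4.41811e-13.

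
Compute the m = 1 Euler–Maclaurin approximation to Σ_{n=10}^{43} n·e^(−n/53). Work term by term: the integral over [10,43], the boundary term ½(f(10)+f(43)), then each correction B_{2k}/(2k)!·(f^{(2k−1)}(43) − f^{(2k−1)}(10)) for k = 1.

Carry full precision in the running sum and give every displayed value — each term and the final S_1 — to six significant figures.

S_1 ≈ 518.059

∫_10^43 x·e^(−x/53) dx evaluates to 504.415.
Endpoint term: (f(10) + f(43))/2 = (8.28052 + 19.1036)/2 = 13.6921.
Integral + boundary = 518.108.
k=1: B_{2}/(2)! × [f^{(1)}(43) − f^{(1)}(10)] = 1/12 × (0.0838247 − 0.671816) = -0.0489993.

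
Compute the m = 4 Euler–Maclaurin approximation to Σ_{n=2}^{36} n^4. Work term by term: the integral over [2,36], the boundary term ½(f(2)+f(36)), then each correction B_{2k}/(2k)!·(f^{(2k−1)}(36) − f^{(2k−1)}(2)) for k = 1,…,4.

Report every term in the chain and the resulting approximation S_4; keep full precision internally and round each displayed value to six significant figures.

S_4 ≈ 1.29486e+07

∫_2^36 x^4 dx evaluates to 1.20932e+07.
½[f(2) + f(36)] = ½[16.0000 + 1.67962e+06] = 839816.
Integral + boundary = 1.29330e+07.
Order-1 term: 1/12 · (186624 − 32.0000) = 15549.3.
Running total after k=1: 1.29486e+07.
Order-2 term: −1/720 · (864.000 − 48.0000) = -1.13333.
Running total after k=2: 1.29486e+07.
Order-3 term: 1/30240 · (0.00000 − 0.00000) = 0.00000.
Running total after k=3: 1.29486e+07.
Order-4 term: −1/1209600 · (0.00000 − 0.00000) = 0.00000.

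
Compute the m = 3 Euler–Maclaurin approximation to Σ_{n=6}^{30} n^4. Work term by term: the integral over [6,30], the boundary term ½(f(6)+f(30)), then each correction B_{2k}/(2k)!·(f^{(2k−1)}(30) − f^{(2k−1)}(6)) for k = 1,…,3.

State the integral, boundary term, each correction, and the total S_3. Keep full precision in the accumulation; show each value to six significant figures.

Integral: ∫_6^30 x^4 dx = 4.85844e+06.
Endpoint term: (f(6) + f(30))/2 = (1296.00 + 810000)/2 = 405648.
Running total after boundary: 5.26409e+06.
Order-1 term: 1/12 · (108000 − 864.000) = 8928.00.
Partial sum through k=1: 5.27302e+06.
Order-2 term: −1/720 · (720.000 − 144.000) = -0.800000.
Partial sum through k=2: 5.27302e+06.
Order-3 term: 1/30240 · (0.00000 − 0.00000) = 0.00000.

S_3 ≈ 5.27302e+06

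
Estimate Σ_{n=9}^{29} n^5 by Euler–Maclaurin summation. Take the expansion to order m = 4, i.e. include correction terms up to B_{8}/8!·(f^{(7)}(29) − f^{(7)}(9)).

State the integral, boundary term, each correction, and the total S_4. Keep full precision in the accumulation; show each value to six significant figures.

S_4 ≈ 1.09626e+08

Integral: ∫_9^29 x^5 dx = 9.90486e+07.
Boundary: ½(f(9) + f(29)) = ½(59049.0 + 2.05111e+07) = 1.02851e+07.
So far: 1.09334e+08.
k=1: B_{2}/(2)! × [f^{(1)}(29) − f^{(1)}(9)] = 1/12 × (3.53640e+06 − 32805.0) = 291967.
After k=1: 1.09626e+08.
k=2: B_{4}/(4)! × [f^{(3)}(29) − f^{(3)}(9)] = −1/720 × (50460.0 − 4860.00) = -63.3333.
After k=2: 1.09626e+08.
k=3: B_{6}/(6)! × [f^{(5)}(29) − f^{(5)}(9)] = 1/30240 × (120.000 − 120.000) = 0.00000.
After k=3: 1.09626e+08.
k=4: B_{8}/(8)! × [f^{(7)}(29) − f^{(7)}(9)] = −1/1209600 × (0.00000 − 0.00000) = 0.00000.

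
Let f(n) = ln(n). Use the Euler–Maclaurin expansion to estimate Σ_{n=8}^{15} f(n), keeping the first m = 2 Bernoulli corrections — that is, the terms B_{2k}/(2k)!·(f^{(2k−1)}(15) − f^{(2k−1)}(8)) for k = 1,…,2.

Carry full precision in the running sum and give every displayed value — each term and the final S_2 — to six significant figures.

S_2 ≈ 19.3741

The integral term ∫_8^15 ln(x) dx = 16.9852.
Boundary: ½(f(8) + f(15)) = ½(2.07944 + 2.70805) = 2.39375.
So far: 19.3790.
Order-1 term: 1/12 · (0.0666667 − 0.125000) = -0.00486111.
After k=1: 19.3741.
Order-2 term: −1/720 · (0.000592593 − 0.00390625) = 4.60230e-06.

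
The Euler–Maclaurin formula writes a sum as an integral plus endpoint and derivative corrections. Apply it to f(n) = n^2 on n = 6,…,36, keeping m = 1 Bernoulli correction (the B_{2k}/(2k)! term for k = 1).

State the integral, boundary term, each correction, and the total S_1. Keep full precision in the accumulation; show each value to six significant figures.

Integral: ∫_6^36 x^2 dx = 15480.0.
Endpoint term: (f(6) + f(36))/2 = (36.0000 + 1296.00)/2 = 666.000.
So far: 16146.0.
Correction k=1: B_{2}/2! · (f^{(1)}(36) − f^{(1)}(6)) = 1/12 · (72.0000 − 12.0000) = 5.00000.

S_1 ≈ 16151.0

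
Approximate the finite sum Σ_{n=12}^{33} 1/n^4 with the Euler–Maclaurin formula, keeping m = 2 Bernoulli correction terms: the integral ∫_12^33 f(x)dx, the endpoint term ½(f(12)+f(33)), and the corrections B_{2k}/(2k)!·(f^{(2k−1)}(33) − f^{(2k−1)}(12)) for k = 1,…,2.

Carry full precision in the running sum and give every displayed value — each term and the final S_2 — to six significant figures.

S_2 ≈ 0.000209486

Integral: ∫_12^33 1/x^4 dx = 0.000183626.
½[f(12) + f(33)] = ½[4.82253e-05 + 8.43226e-07] = 2.45343e-05.
So far: 0.000208160.
Correction k=1: B_{2}/2! · (f^{(1)}(33) − f^{(1)}(12)) = 1/12 · (-1.02209e-07 − (-1.60751e-05)) = 1.33107e-06.
After k=1: 0.000209491.
Correction k=2: B_{4}/4! · (f^{(3)}(33) − f^{(3)}(12)) = −1/720 · (-2.81568e-09 − (-3.34898e-06)) = -4.64745e-09.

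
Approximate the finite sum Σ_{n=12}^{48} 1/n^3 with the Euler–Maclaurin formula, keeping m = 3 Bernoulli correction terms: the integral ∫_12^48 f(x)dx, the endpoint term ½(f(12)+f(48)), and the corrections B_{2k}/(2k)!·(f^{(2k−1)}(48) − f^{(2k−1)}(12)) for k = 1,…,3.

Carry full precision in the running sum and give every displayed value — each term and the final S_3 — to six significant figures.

S_3 ≈ 0.00356106

∫_12^48 1/x^3 dx evaluates to 0.00325521.
Endpoint term: (f(12) + f(48))/2 = (0.000578704 + 9.04225e-06)/2 = 0.000293873.
Integral + boundary = 0.00354908.
k=1: B_{2}/(2)! × [f^{(1)}(48) − f^{(1)}(12)] = 1/12 × (-5.65140e-07 − (-0.000144676)) = 1.20092e-05.
After k=1: 0.00356109.
k=2: B_{4}/(4)! × [f^{(3)}(48) − f^{(3)}(12)] = −1/720 × (-4.90573e-09 − (-2.00939e-05)) = -2.79014e-08.
After k=2: 0.00356106.
k=3: B_{6}/(6)! × [f^{(5)}(48) − f^{(5)}(12)] = 1/30240 × (-8.94274e-11 − (-5.86071e-06)) = 1.93804e-10.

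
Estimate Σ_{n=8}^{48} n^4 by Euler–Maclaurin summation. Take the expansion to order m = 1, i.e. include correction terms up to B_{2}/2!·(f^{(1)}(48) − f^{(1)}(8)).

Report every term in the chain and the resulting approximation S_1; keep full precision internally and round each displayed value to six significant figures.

S_1 ≈ 5.36472e+07

∫_8^48 x^4 dx evaluates to 5.09542e+07.
Boundary: ½(f(8) + f(48)) = ½(4096.00 + 5.30842e+06) = 2.65626e+06.
So far: 5.36105e+07.
Correction k=1: B_{2}/2! · (f^{(1)}(48) − f^{(1)}(8)) = 1/12 · (442368 − 2048.00) = 36693.3.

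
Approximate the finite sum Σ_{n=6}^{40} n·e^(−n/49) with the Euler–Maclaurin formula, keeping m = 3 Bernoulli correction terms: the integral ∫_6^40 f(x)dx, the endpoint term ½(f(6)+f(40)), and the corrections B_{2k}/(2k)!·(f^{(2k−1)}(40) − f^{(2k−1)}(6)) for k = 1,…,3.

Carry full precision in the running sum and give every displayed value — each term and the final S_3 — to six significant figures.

S_3 ≈ 468.050

Integral: ∫_6^40 x·e^(−x/49) dx = 456.613.
½[f(6) + f(40)] = ½[5.30851 + 17.6821] = 11.4953.
So far: 468.108.
Order-1 term: 1/12 · (0.0811933 − 0.776414) = -0.0579351.
After k=1: 468.050.
Order-2 term: −1/720 · (0.000402040 − 0.00106036) = 9.14328e-07.
After k=2: 468.050.
Order-3 term: 1/30240 · (3.20810e-07 − 7.48581e-07) = -1.41459e-11.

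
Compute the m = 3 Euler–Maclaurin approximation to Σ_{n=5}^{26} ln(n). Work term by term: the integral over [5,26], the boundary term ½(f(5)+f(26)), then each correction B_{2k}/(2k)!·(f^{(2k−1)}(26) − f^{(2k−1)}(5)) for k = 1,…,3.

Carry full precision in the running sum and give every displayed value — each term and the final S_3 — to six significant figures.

S_3 ≈ 58.0836

Integral: ∫_5^26 ln(x) dx = 55.6633.
Boundary: ½(f(5) + f(26)) = ½(1.60944 + 3.25810) = 2.43377.
Integral + boundary = 58.0971.
Correction k=1: B_{2}/2! · (f^{(1)}(26) − f^{(1)}(5)) = 1/12 · (0.0384615 − 0.200000) = -0.0134615.
After k=1: 58.0836.
Correction k=2: B_{4}/4! · (f^{(3)}(26) − f^{(3)}(5)) = −1/720 · (0.000113792 − 0.0160000) = 2.20642e-05.
After k=2: 58.0836.
Correction k=3: B_{6}/6! · (f^{(5)}(26) − f^{(5)}(5)) = 1/30240 · (2.01997e-06 − 0.00768000) = -2.53901e-07.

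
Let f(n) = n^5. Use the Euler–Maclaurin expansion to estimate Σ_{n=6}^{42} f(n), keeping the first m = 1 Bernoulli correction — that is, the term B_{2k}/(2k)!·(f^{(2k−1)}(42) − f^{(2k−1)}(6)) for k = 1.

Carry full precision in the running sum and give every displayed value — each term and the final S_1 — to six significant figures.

S_1 ≈ 9.81476e+08

The integral term ∫_6^42 x^5 dx = 9.14831e+08.
½[f(6) + f(42)] = ½[7776.00 + 1.30691e+08] = 6.53495e+07.
Running total after boundary: 9.80180e+08.
Order-1 term: 1/12 · (1.55585e+07 − 6480.00) = 1.29600e+06.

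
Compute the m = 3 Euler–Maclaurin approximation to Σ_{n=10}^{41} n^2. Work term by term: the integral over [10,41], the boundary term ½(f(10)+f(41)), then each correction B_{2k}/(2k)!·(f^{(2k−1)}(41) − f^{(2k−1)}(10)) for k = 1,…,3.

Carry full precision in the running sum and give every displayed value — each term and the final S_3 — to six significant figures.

S_3 ≈ 23536.0

∫_10^41 x^2 dx evaluates to 22640.3.
½[f(10) + f(41)] = ½[100.000 + 1681.00] = 890.500.
Integral + boundary = 23530.8.
Order-1 term: 1/12 · (82.0000 − 20.0000) = 5.16667.
Partial sum through k=1: 23536.0.
Order-2 term: −1/720 · (0.00000 − 0.00000) = 0.00000.
Partial sum through k=2: 23536.0.
Order-3 term: 1/30240 · (0.00000 − 0.00000) = 0.00000.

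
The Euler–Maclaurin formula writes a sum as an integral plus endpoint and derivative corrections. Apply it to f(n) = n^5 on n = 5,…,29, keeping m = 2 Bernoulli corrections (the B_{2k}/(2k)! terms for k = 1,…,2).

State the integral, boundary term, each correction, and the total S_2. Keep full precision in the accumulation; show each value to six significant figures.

S_2 ≈ 1.09686e+08

Integral: ∫_5^29 x^5 dx = 9.91346e+07.
Endpoint term: (f(5) + f(29))/2 = (3125.00 + 2.05111e+07)/2 = 1.02571e+07.
So far: 1.09392e+08.
k=1: B_{2}/(2)! × [f^{(1)}(29) − f^{(1)}(5)] = 1/12 × (3.53640e+06 − 3125.00) = 294440.
After k=1: 1.09686e+08.
k=2: B_{4}/(4)! × [f^{(3)}(29) − f^{(3)}(5)] = −1/720 × (50460.0 − 1500.00) = -68.0000.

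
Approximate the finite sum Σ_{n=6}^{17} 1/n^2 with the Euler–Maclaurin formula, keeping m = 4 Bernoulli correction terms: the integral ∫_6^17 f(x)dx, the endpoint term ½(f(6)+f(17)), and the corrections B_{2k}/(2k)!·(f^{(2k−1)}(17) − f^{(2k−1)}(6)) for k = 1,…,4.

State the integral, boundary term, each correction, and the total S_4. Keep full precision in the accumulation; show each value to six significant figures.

S_4 ≈ 0.124196

The integral term ∫_6^17 1/x^2 dx = 0.107843.
Endpoint term: (f(6) + f(17))/2 = (0.0277778 + 0.00346021)/2 = 0.0156190.
So far: 0.123462.
Order-1 term: 1/12 · (-0.000407083 − (-0.00925926)) = 0.000737681.
Partial sum through k=1: 0.124200.
Order-2 term: −1/720 · (-1.69031e-05 − (-0.00308642)) = -4.26322e-06.
Partial sum through k=2: 0.124196.
Order-3 term: 1/30240 · (-1.75465e-06 − (-0.00257202)) = 8.49954e-08.
Partial sum through k=3: 0.124196.
Order-4 term: −1/1209600 · (-3.40001e-07 − (-0.00400091)) = -3.30735e-09.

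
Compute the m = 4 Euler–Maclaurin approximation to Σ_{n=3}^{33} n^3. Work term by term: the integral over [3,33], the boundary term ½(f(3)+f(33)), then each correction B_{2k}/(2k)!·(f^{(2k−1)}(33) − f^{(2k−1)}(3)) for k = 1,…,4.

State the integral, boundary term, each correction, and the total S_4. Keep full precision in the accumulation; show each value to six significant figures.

S_4 ≈ 314712

The integral term ∫_3^33 x^3 dx = 296460.
Boundary: ½(f(3) + f(33)) = ½(27.0000 + 35937.0) = 17982.0.
Integral + boundary = 314442.
Correction k=1: B_{2}/2! · (f^{(1)}(33) − f^{(1)}(3)) = 1/12 · (3267.00 − 27.0000) = 270.000.
Running total after k=1: 314712.
Correction k=2: B_{4}/4! · (f^{(3)}(33) − f^{(3)}(3)) = −1/720 · (6.00000 − 6.00000) = 0.00000.
Running total after k=2: 314712.
Correction k=3: B_{6}/6! · (f^{(5)}(33) − f^{(5)}(3)) = 1/30240 · (0.00000 − 0.00000) = 0.00000.
Running total after k=3: 314712.
Correction k=4: B_{8}/8! · (f^{(7)}(33) − f^{(7)}(3)) = −1/1209600 · (0.00000 − 0.00000) = 0.00000.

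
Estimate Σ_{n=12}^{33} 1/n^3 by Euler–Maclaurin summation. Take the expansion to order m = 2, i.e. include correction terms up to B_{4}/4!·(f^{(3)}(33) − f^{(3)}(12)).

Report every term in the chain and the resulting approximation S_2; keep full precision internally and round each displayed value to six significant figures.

The integral term ∫_12^33 1/x^3 dx = 0.00301309.
Endpoint term: (f(12) + f(33))/2 = (0.000578704 + 2.78265e-05)/2 = 0.000303265.
So far: 0.00331635.
Order-1 term: 1/12 · (-2.52968e-06 − (-0.000144676)) = 1.18455e-05.
Running total after k=1: 0.00332820.
Order-2 term: −1/720 · (-4.64588e-08 − (-2.00939e-05)) = -2.78436e-08.

S_2 ≈ 0.00332817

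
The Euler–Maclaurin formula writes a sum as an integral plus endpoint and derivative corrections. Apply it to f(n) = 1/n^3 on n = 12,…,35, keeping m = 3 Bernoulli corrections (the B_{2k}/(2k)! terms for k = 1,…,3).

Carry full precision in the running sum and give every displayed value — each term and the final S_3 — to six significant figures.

S_3 ≈ 0.00337693

Integral: ∫_12^35 1/x^3 dx = 0.00306406.
Endpoint term: (f(12) + f(35))/2 = (0.000578704 + 2.33236e-05)/2 = 0.000301014.
Integral + boundary = 0.00336507.
Correction k=1: B_{2}/2! · (f^{(1)}(35) − f^{(1)}(12)) = 1/12 · (-1.99917e-06 − (-0.000144676)) = 1.18897e-05.
Running total after k=1: 0.00337696.
Correction k=2: B_{4}/4! · (f^{(3)}(35) − f^{(3)}(12)) = −1/720 · (-3.26395e-08 − (-2.00939e-05)) = -2.78628e-08.
Running total after k=2: 0.00337693.
Correction k=3: B_{6}/6! · (f^{(5)}(35) − f^{(5)}(12)) = 1/30240 · (-1.11907e-09 − (-5.86071e-06)) = 1.93770e-10.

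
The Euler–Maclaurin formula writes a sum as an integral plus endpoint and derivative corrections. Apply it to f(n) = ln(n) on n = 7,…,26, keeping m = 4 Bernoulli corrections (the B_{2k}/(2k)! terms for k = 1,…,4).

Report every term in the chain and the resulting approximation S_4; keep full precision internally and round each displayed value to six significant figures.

∫_7^26 ln(x) dx evaluates to 52.0891.
Boundary: ½(f(7) + f(26)) = ½(1.94591 + 3.25810) = 2.60200.
Running total after boundary: 54.6911.
k=1: B_{2}/(2)! × [f^{(1)}(26) − f^{(1)}(7)] = 1/12 × (0.0384615 − 0.142857) = -0.00869963.
Partial sum through k=1: 54.6824.
k=2: B_{4}/(4)! × [f^{(3)}(26) − f^{(3)}(7)] = −1/720 × (0.000113792 − 0.00583090) = 7.94043e-06.
Partial sum through k=2: 54.6825.
k=3: B_{6}/(6)! × [f^{(5)}(26) − f^{(5)}(7)] = 1/30240 × (2.01997e-06 − 0.00142798) = -4.71546e-08.
Partial sum through k=3: 54.6825.
k=4: B_{8}/(8)! × [f^{(7)}(26) − f^{(7)}(7)] = −1/1209600 × (8.96436e-08 − 0.000874271) = 7.22703e-10.

S_4 ≈ 54.6825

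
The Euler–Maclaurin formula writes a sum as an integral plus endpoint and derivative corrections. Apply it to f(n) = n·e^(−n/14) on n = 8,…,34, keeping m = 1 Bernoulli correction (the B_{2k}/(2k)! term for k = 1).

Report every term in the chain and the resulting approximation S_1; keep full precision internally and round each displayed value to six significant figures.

S_1 ≈ 118.415

The integral term ∫_8^34 x·e^(−x/14) dx = 114.688.
½[f(8) + f(34)] = ½[4.51774 + 2.99753] = 3.75764.
Running total after boundary: 118.445.
Order-1 term: 1/12 · (-0.125947 − 0.242022) = -0.0306641.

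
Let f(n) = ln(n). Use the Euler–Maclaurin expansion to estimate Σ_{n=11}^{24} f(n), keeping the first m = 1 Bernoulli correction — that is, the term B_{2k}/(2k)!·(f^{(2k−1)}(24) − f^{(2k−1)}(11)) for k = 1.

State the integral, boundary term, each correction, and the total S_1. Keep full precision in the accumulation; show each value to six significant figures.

S_1 ≈ 39.6803

∫_11^24 ln(x) dx evaluates to 36.8964.
½[f(11) + f(24)] = ½[2.39790 + 3.17805] = 2.78797.
So far: 39.6844.
Order-1 term: 1/12 · (0.0416667 − 0.0909091) = -0.00410354.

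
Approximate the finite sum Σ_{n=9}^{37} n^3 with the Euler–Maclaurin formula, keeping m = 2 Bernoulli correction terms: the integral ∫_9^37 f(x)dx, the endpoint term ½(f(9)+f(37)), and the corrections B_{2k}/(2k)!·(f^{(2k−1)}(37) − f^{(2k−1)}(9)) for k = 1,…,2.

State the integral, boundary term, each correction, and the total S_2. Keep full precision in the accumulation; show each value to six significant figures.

∫_9^37 x^3 dx evaluates to 466900.
Endpoint term: (f(9) + f(37))/2 = (729.000 + 50653.0)/2 = 25691.0.
Running total after boundary: 492591.
k=1: B_{2}/(2)! × [f^{(1)}(37) − f^{(1)}(9)] = 1/12 × (4107.00 − 243.000) = 322.000.
Partial sum through k=1: 492913.
k=2: B_{4}/(4)! × [f^{(3)}(37) − f^{(3)}(9)] = −1/720 × (6.00000 − 6.00000) = 0.00000.

S_2 ≈ 492913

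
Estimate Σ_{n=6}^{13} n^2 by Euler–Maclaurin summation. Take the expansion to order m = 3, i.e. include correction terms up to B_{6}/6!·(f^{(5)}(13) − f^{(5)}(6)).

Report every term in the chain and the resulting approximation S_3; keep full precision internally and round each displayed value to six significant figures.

S_3 ≈ 764.000

∫_6^13 x^2 dx evaluates to 660.333.
Boundary: ½(f(6) + f(13)) = ½(36.0000 + 169.000) = 102.500.
So far: 762.833.
k=1: B_{2}/(2)! × [f^{(1)}(13) − f^{(1)}(6)] = 1/12 × (26.0000 − 12.0000) = 1.16667.
Running total after k=1: 764.000.
k=2: B_{4}/(4)! × [f^{(3)}(13) − f^{(3)}(6)] = −1/720 × (0.00000 − 0.00000) = 0.00000.
Running total after k=2: 764.000.
k=3: B_{6}/(6)! × [f^{(5)}(13) − f^{(5)}(6)] = 1/30240 × (0.00000 − 0.00000) = 0.00000.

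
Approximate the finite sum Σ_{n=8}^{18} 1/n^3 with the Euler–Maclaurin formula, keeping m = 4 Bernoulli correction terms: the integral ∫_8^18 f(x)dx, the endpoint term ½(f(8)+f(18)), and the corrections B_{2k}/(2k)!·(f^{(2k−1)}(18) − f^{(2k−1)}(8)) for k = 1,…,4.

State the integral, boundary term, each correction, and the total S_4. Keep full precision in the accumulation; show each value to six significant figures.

Integral: ∫_8^18 1/x^3 dx = 0.00626929.
Endpoint term: (f(8) + f(18))/2 = (0.00195312 + 0.000171468)/2 = 0.00106230.
Integral + boundary = 0.00733159.
Order-1 term: 1/12 · (-2.85780e-05 − (-0.000732422)) = 5.86537e-05.
After k=1: 0.00739024.
Order-2 term: −1/720 · (-1.76407e-06 − (-0.000228882)) = -3.15441e-07.
After k=2: 0.00738992.
Order-3 term: 1/30240 · (-2.28676e-07 − (-0.000150204)) = 4.95949e-09.
After k=3: 0.00738993.
Order-4 term: −1/1209600 · (-5.08169e-08 − (-0.000168979)) = -1.39656e-10.

S_4 ≈ 0.00738993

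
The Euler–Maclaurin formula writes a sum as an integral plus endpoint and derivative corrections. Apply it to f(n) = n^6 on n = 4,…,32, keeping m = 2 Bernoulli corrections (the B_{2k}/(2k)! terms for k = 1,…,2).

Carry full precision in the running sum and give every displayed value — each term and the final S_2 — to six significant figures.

S_2 ≈ 5.46218e+09

The integral term ∫_4^32 x^6 dx = 4.90853e+09.
Boundary: ½(f(4) + f(32)) = ½(4096.00 + 1.07374e+09) = 5.36873e+08.
Running total after boundary: 5.44540e+09.
k=1: B_{2}/(2)! × [f^{(1)}(32) − f^{(1)}(4)] = 1/12 × (2.01327e+08 − 6144.00) = 1.67767e+07.
After k=1: 5.46218e+09.
k=2: B_{4}/(4)! × [f^{(3)}(32) − f^{(3)}(4)] = −1/720 × (3.93216e+06 − 7680.00) = -5450.67.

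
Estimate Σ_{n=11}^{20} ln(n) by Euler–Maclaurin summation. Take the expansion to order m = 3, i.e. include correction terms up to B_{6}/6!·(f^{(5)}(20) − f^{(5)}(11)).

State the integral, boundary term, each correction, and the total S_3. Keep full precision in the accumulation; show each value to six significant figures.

∫_11^20 ln(x) dx evaluates to 24.5378.
Boundary: ½(f(11) + f(20)) = ½(2.39790 + 2.99573) = 2.69681.
Running total after boundary: 27.2346.
Correction k=1: B_{2}/2! · (f^{(1)}(20) − f^{(1)}(11)) = 1/12 · (0.0500000 − 0.0909091) = -0.00340909.
Running total after k=1: 27.2312.
Correction k=2: B_{4}/4! · (f^{(3)}(20) − f^{(3)}(11)) = −1/720 · (0.000250000 − 0.00150263) = 1.73976e-06.
Running total after k=2: 27.2312.
Correction k=3: B_{6}/6! · (f^{(5)}(20) − f^{(5)}(11)) = 1/30240 · (7.50000e-06 − 0.000149021) = -4.67993e-09.

S_3 ≈ 27.2312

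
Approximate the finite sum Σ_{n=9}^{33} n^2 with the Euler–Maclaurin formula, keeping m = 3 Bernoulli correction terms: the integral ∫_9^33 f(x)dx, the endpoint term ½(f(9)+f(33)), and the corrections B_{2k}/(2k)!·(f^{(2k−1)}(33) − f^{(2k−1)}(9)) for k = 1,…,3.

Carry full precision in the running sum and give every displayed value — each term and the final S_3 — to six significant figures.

S_3 ≈ 12325.0

Integral: ∫_9^33 x^2 dx = 11736.0.
½[f(9) + f(33)] = ½[81.0000 + 1089.00] = 585.000.
Integral + boundary = 12321.0.
Order-1 term: 1/12 · (66.0000 − 18.0000) = 4.00000.
Partial sum through k=1: 12325.0.
Order-2 term: −1/720 · (0.00000 − 0.00000) = 0.00000.
Partial sum through k=2: 12325.0.
Order-3 term: 1/30240 · (0.00000 − 0.00000) = 0.00000.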